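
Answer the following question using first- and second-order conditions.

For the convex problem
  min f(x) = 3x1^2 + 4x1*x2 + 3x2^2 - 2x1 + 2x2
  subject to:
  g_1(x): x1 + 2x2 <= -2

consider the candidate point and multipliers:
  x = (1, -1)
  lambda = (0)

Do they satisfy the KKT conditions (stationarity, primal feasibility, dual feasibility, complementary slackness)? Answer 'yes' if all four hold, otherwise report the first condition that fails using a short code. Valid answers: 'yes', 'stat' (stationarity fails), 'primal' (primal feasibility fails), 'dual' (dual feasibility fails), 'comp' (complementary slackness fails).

Gradient of f: grad f(x) = Q x + c = (0, 0)
Constraint values g_i(x) = a_i^T x - b_i:
  g_1((1, -1)) = 1
Stationarity residual: grad f(x) + sum_i lambda_i a_i = (0, 0)
  -> stationarity OK
Primal feasibility (all g_i <= 0): FAILS
Dual feasibility (all lambda_i >= 0): OK
Complementary slackness (lambda_i * g_i(x) = 0 for all i): OK

Verdict: the first failing condition is primal_feasibility -> primal.

primal


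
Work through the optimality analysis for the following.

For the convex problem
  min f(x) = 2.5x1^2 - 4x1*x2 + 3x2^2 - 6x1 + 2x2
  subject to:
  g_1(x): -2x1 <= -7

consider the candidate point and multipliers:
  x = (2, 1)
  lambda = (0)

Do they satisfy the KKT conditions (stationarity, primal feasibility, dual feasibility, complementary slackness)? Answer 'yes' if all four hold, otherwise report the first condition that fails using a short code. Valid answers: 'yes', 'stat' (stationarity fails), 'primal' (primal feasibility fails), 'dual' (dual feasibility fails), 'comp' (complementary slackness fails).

Gradient of f: grad f(x) = Q x + c = (0, 0)
Constraint values g_i(x) = a_i^T x - b_i:
  g_1((2, 1)) = 3
Stationarity residual: grad f(x) + sum_i lambda_i a_i = (0, 0)
  -> stationarity OK
Primal feasibility (all g_i <= 0): FAILS
Dual feasibility (all lambda_i >= 0): OK
Complementary slackness (lambda_i * g_i(x) = 0 for all i): OK

Verdict: the first failing condition is primal_feasibility -> primal.

primal


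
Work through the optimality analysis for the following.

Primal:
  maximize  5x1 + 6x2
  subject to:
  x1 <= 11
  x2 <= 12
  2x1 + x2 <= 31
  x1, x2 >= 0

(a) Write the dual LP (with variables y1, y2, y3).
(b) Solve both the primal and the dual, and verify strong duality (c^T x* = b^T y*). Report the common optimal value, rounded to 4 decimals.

The standard primal-dual pair for 'max c^T x s.t. A x <= b, x >= 0' is:
  Dual:  min b^T y  s.t.  A^T y >= c,  y >= 0.

So the dual LP is:
  minimize  11y1 + 12y2 + 31y3
  subject to:
    y1 + 2y3 >= 5
    y2 + y3 >= 6
    y1, y2, y3 >= 0

Solving the primal: x* = (9.5, 12).
  primal value c^T x* = 119.5.
Solving the dual: y* = (0, 3.5, 2.5).
  dual value b^T y* = 119.5.
Strong duality: c^T x* = b^T y*. Confirmed.

119.5


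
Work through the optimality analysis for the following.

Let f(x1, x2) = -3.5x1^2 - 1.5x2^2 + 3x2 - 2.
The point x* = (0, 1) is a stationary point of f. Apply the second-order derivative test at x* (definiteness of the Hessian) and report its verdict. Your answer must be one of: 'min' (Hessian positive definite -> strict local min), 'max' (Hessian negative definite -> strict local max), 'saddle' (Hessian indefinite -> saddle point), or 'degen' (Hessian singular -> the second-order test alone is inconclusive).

Compute the Hessian H = grad^2 f:
  H = [[-7, 0], [0, -3]]
Verify stationarity: grad f(x*) = H x* + g = (0, 0).
Eigenvalues of H: -7, -3.
Both eigenvalues < 0, so H is negative definite -> x* is a strict local max.

max


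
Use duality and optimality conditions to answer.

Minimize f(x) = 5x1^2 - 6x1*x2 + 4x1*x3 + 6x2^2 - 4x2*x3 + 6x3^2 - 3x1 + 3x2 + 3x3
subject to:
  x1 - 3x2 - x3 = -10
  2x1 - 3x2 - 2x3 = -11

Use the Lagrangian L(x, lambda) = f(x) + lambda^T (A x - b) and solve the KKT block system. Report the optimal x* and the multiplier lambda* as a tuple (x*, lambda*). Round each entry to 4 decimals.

Form the Lagrangian:
  L(x, lambda) = (1/2) x^T Q x + c^T x + lambda^T (A x - b)
Stationarity (grad_x L = 0): Q x + c + A^T lambda = 0.
Primal feasibility: A x = b.

This gives the KKT block system:
  [ Q   A^T ] [ x     ]   [-c ]
  [ A    0  ] [ lambda ] = [ b ]

Solving the linear system:
  x*      = (0.4667, 3, 1.4667)
  lambda* = (9.7556, 0.3556)
  f(x*)   = 56.7333

x* = (0.4667, 3, 1.4667), lambda* = (9.7556, 0.3556)


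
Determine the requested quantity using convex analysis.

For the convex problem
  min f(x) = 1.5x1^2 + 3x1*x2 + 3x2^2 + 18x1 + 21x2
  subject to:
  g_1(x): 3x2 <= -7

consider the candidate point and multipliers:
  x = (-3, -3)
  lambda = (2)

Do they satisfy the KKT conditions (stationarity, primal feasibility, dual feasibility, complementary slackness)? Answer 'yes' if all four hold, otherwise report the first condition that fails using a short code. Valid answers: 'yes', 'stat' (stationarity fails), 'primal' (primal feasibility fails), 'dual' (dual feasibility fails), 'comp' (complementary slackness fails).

Gradient of f: grad f(x) = Q x + c = (0, -6)
Constraint values g_i(x) = a_i^T x - b_i:
  g_1((-3, -3)) = -2
Stationarity residual: grad f(x) + sum_i lambda_i a_i = (0, 0)
  -> stationarity OK
Primal feasibility (all g_i <= 0): OK
Dual feasibility (all lambda_i >= 0): OK
Complementary slackness (lambda_i * g_i(x) = 0 for all i): FAILS

Verdict: the first failing condition is complementary_slackness -> comp.

comp


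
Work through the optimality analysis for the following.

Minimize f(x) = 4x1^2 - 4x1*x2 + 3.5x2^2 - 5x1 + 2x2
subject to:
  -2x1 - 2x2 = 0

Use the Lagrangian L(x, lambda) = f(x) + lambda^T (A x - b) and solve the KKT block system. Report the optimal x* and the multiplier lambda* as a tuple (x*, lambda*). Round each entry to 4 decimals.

Form the Lagrangian:
  L(x, lambda) = (1/2) x^T Q x + c^T x + lambda^T (A x - b)
Stationarity (grad_x L = 0): Q x + c + A^T lambda = 0.
Primal feasibility: A x = b.

This gives the KKT block system:
  [ Q   A^T ] [ x     ]   [-c ]
  [ A    0  ] [ lambda ] = [ b ]

Solving the linear system:
  x*      = (0.3043, -0.3043)
  lambda* = (-0.6739)
  f(x*)   = -1.0652

x* = (0.3043, -0.3043), lambda* = (-0.6739)


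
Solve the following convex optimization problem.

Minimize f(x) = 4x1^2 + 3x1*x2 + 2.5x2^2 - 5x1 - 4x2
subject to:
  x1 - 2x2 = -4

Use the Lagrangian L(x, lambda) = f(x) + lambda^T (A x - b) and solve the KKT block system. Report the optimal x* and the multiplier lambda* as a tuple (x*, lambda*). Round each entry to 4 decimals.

Form the Lagrangian:
  L(x, lambda) = (1/2) x^T Q x + c^T x + lambda^T (A x - b)
Stationarity (grad_x L = 0): Q x + c + A^T lambda = 0.
Primal feasibility: A x = b.

This gives the KKT block system:
  [ Q   A^T ] [ x     ]   [-c ]
  [ A    0  ] [ lambda ] = [ b ]

Solving the linear system:
  x*      = (-0.3265, 1.8367)
  lambda* = (2.102)
  f(x*)   = 1.3469

x* = (-0.3265, 1.8367), lambda* = (2.102)


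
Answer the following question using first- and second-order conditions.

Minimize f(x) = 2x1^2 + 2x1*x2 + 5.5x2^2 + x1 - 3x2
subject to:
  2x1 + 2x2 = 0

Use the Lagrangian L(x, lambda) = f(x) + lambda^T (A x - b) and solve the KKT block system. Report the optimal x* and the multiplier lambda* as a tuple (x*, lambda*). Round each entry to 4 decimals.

Form the Lagrangian:
  L(x, lambda) = (1/2) x^T Q x + c^T x + lambda^T (A x - b)
Stationarity (grad_x L = 0): Q x + c + A^T lambda = 0.
Primal feasibility: A x = b.

This gives the KKT block system:
  [ Q   A^T ] [ x     ]   [-c ]
  [ A    0  ] [ lambda ] = [ b ]

Solving the linear system:
  x*      = (-0.3636, 0.3636)
  lambda* = (-0.1364)
  f(x*)   = -0.7273

x* = (-0.3636, 0.3636), lambda* = (-0.1364)


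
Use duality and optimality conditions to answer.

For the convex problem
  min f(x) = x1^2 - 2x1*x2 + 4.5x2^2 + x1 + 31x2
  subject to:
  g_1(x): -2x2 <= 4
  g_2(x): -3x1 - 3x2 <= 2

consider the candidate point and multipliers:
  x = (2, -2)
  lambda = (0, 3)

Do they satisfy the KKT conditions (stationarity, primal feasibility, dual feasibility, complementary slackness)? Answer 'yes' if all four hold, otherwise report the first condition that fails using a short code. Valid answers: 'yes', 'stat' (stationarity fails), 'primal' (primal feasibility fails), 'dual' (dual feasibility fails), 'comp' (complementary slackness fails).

Gradient of f: grad f(x) = Q x + c = (9, 9)
Constraint values g_i(x) = a_i^T x - b_i:
  g_1((2, -2)) = 0
  g_2((2, -2)) = -2
Stationarity residual: grad f(x) + sum_i lambda_i a_i = (0, 0)
  -> stationarity OK
Primal feasibility (all g_i <= 0): OK
Dual feasibility (all lambda_i >= 0): OK
Complementary slackness (lambda_i * g_i(x) = 0 for all i): FAILS

Verdict: the first failing condition is complementary_slackness -> comp.

comp


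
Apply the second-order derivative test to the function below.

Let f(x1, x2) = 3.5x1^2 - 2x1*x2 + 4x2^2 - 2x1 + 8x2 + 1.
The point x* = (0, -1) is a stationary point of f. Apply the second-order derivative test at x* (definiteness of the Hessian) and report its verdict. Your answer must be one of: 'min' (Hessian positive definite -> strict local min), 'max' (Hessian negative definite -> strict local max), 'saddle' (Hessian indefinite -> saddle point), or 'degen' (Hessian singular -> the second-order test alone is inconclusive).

Compute the Hessian H = grad^2 f:
  H = [[7, -2], [-2, 8]]
Verify stationarity: grad f(x*) = H x* + g = (0, 0).
Eigenvalues of H: 5.4384, 9.5616.
Both eigenvalues > 0, so H is positive definite -> x* is a strict local min.

min


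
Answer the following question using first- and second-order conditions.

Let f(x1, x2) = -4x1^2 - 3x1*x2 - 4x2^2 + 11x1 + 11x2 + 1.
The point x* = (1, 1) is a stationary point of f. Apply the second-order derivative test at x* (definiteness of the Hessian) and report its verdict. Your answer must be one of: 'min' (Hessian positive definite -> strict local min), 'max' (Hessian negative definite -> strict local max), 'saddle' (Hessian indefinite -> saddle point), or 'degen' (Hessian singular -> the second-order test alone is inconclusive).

Compute the Hessian H = grad^2 f:
  H = [[-8, -3], [-3, -8]]
Verify stationarity: grad f(x*) = H x* + g = (0, 0).
Eigenvalues of H: -11, -5.
Both eigenvalues < 0, so H is negative definite -> x* is a strict local max.

max


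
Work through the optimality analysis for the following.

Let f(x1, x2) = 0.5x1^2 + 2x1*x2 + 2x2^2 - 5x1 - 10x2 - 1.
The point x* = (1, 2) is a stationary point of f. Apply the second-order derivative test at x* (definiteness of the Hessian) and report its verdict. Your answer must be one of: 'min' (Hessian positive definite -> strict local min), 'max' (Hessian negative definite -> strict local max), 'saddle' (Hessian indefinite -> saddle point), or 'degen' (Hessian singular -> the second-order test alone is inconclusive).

Compute the Hessian H = grad^2 f:
  H = [[1, 2], [2, 4]]
Verify stationarity: grad f(x*) = H x* + g = (0, 0).
Eigenvalues of H: 0, 5.
H has a zero eigenvalue (singular; positive semidefinite but not definite), so H is neither positive definite, negative definite, nor indefinite. The second-order test alone is inconclusive -> degen.
(Indeed, f is constant along the null direction of H through x*, so x* is not a strict local extremum.)

degen


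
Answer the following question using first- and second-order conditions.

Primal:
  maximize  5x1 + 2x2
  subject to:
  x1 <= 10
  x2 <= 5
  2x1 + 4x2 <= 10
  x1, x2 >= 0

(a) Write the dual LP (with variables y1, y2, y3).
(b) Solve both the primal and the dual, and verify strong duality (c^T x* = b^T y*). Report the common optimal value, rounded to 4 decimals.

The standard primal-dual pair for 'max c^T x s.t. A x <= b, x >= 0' is:
  Dual:  min b^T y  s.t.  A^T y >= c,  y >= 0.

So the dual LP is:
  minimize  10y1 + 5y2 + 10y3
  subject to:
    y1 + 2y3 >= 5
    y2 + 4y3 >= 2
    y1, y2, y3 >= 0

Solving the primal: x* = (5, 0).
  primal value c^T x* = 25.
Solving the dual: y* = (0, 0, 2.5).
  dual value b^T y* = 25.
Strong duality: c^T x* = b^T y*. Confirmed.

25


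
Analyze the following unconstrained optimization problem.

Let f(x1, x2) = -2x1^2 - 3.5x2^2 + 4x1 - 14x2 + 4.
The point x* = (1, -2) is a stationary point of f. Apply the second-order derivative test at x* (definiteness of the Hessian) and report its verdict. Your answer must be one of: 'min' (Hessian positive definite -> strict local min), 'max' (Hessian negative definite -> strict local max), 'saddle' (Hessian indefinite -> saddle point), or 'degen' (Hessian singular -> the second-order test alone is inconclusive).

Compute the Hessian H = grad^2 f:
  H = [[-4, 0], [0, -7]]
Verify stationarity: grad f(x*) = H x* + g = (0, 0).
Eigenvalues of H: -7, -4.
Both eigenvalues < 0, so H is negative definite -> x* is a strict local max.

max


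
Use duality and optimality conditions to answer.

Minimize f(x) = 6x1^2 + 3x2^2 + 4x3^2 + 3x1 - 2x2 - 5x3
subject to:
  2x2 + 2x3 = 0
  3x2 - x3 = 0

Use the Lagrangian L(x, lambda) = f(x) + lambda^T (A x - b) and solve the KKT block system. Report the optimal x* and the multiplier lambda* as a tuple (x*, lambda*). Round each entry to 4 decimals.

Form the Lagrangian:
  L(x, lambda) = (1/2) x^T Q x + c^T x + lambda^T (A x - b)
Stationarity (grad_x L = 0): Q x + c + A^T lambda = 0.
Primal feasibility: A x = b.

This gives the KKT block system:
  [ Q   A^T ] [ x     ]   [-c ]
  [ A    0  ] [ lambda ] = [ b ]

Solving the linear system:
  x*      = (-0.25, 0, 0)
  lambda* = (2.125, -0.75)
  f(x*)   = -0.375

x* = (-0.25, 0, 0), lambda* = (2.125, -0.75)


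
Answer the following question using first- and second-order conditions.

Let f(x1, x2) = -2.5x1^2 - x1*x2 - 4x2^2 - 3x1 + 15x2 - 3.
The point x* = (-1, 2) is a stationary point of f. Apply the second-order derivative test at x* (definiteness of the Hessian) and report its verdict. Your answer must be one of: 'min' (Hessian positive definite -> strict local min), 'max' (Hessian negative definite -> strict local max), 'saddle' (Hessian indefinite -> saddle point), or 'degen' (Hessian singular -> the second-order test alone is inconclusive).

Compute the Hessian H = grad^2 f:
  H = [[-5, -1], [-1, -8]]
Verify stationarity: grad f(x*) = H x* + g = (0, 0).
Eigenvalues of H: -8.3028, -4.6972.
Both eigenvalues < 0, so H is negative definite -> x* is a strict local max.

max


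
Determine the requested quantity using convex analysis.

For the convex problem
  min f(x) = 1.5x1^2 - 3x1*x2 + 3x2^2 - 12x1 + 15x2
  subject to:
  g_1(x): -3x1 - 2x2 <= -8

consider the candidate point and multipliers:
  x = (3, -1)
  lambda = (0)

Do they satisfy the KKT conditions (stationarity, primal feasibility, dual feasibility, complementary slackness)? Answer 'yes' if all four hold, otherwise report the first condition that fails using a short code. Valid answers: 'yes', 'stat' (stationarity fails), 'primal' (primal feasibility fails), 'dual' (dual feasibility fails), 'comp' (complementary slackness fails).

Gradient of f: grad f(x) = Q x + c = (0, 0)
Constraint values g_i(x) = a_i^T x - b_i:
  g_1((3, -1)) = 1
Stationarity residual: grad f(x) + sum_i lambda_i a_i = (0, 0)
  -> stationarity OK
Primal feasibility (all g_i <= 0): FAILS
Dual feasibility (all lambda_i >= 0): OK
Complementary slackness (lambda_i * g_i(x) = 0 for all i): OK

Verdict: the first failing condition is primal_feasibility -> primal.

primal


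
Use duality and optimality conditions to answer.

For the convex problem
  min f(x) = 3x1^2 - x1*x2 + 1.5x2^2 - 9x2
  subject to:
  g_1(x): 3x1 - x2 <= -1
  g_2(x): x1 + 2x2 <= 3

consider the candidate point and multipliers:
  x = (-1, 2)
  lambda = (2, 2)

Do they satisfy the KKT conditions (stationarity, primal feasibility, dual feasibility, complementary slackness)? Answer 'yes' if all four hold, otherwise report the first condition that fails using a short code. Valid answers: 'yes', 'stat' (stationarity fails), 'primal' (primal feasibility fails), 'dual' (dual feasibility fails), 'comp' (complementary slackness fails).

Gradient of f: grad f(x) = Q x + c = (-8, -2)
Constraint values g_i(x) = a_i^T x - b_i:
  g_1((-1, 2)) = -4
  g_2((-1, 2)) = 0
Stationarity residual: grad f(x) + sum_i lambda_i a_i = (0, 0)
  -> stationarity OK
Primal feasibility (all g_i <= 0): OK
Dual feasibility (all lambda_i >= 0): OK
Complementary slackness (lambda_i * g_i(x) = 0 for all i): FAILS

Verdict: the first failing condition is complementary_slackness -> comp.

comp


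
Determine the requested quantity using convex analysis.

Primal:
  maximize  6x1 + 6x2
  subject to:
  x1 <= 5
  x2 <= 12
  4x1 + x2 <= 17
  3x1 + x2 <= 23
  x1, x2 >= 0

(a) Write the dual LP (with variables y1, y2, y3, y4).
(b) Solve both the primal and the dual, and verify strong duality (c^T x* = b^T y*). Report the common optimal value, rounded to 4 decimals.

The standard primal-dual pair for 'max c^T x s.t. A x <= b, x >= 0' is:
  Dual:  min b^T y  s.t.  A^T y >= c,  y >= 0.

So the dual LP is:
  minimize  5y1 + 12y2 + 17y3 + 23y4
  subject to:
    y1 + 4y3 + 3y4 >= 6
    y2 + y3 + y4 >= 6
    y1, y2, y3, y4 >= 0

Solving the primal: x* = (1.25, 12).
  primal value c^T x* = 79.5.
Solving the dual: y* = (0, 4.5, 1.5, 0).
  dual value b^T y* = 79.5.
Strong duality: c^T x* = b^T y*. Confirmed.

79.5


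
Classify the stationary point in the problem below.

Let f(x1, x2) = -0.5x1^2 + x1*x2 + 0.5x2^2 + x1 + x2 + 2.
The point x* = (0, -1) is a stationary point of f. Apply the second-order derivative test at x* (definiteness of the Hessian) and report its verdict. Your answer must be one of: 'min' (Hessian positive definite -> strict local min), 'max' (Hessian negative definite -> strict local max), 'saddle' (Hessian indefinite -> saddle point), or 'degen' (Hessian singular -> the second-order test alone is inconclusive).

Compute the Hessian H = grad^2 f:
  H = [[-1, 1], [1, 1]]
Verify stationarity: grad f(x*) = H x* + g = (0, 0).
Eigenvalues of H: -1.4142, 1.4142.
Eigenvalues have mixed signs, so H is indefinite -> x* is a saddle point.

saddle


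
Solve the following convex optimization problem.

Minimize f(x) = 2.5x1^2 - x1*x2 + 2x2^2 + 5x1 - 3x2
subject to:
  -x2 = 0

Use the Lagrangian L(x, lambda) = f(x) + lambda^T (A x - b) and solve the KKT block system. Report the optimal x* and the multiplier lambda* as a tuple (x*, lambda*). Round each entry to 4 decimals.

Form the Lagrangian:
  L(x, lambda) = (1/2) x^T Q x + c^T x + lambda^T (A x - b)
Stationarity (grad_x L = 0): Q x + c + A^T lambda = 0.
Primal feasibility: A x = b.

This gives the KKT block system:
  [ Q   A^T ] [ x     ]   [-c ]
  [ A    0  ] [ lambda ] = [ b ]

Solving the linear system:
  x*      = (-1, 0)
  lambda* = (-2)
  f(x*)   = -2.5

x* = (-1, 0), lambda* = (-2)


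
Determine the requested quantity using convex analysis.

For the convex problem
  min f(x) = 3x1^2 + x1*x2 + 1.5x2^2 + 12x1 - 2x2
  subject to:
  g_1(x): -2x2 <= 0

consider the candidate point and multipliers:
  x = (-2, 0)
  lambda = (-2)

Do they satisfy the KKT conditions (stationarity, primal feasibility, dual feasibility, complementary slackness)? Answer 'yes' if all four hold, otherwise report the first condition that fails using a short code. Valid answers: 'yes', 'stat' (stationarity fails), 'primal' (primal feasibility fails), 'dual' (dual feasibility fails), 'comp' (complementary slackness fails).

Gradient of f: grad f(x) = Q x + c = (0, -4)
Constraint values g_i(x) = a_i^T x - b_i:
  g_1((-2, 0)) = 0
Stationarity residual: grad f(x) + sum_i lambda_i a_i = (0, 0)
  -> stationarity OK
Primal feasibility (all g_i <= 0): OK
Dual feasibility (all lambda_i >= 0): FAILS
Complementary slackness (lambda_i * g_i(x) = 0 for all i): OK

Verdict: the first failing condition is dual_feasibility -> dual.

dual


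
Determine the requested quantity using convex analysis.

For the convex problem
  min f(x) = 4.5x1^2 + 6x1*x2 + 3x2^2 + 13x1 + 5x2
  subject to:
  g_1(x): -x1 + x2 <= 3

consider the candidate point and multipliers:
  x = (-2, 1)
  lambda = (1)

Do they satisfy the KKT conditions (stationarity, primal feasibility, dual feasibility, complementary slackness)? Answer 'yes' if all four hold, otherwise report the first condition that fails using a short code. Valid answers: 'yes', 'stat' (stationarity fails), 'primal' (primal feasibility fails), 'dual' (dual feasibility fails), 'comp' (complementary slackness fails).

Gradient of f: grad f(x) = Q x + c = (1, -1)
Constraint values g_i(x) = a_i^T x - b_i:
  g_1((-2, 1)) = 0
Stationarity residual: grad f(x) + sum_i lambda_i a_i = (0, 0)
  -> stationarity OK
Primal feasibility (all g_i <= 0): OK
Dual feasibility (all lambda_i >= 0): OK
Complementary slackness (lambda_i * g_i(x) = 0 for all i): OK

Verdict: yes, KKT holds.

yes


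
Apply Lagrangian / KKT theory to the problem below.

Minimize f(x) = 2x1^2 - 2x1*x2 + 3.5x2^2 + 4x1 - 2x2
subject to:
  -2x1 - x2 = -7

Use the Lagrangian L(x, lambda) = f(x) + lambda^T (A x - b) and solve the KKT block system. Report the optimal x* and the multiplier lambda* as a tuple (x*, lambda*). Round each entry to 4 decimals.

Form the Lagrangian:
  L(x, lambda) = (1/2) x^T Q x + c^T x + lambda^T (A x - b)
Stationarity (grad_x L = 0): Q x + c + A^T lambda = 0.
Primal feasibility: A x = b.

This gives the KKT block system:
  [ Q   A^T ] [ x     ]   [-c ]
  [ A    0  ] [ lambda ] = [ b ]

Solving the linear system:
  x*      = (2.6, 1.8)
  lambda* = (5.4)
  f(x*)   = 22.3

x* = (2.6, 1.8), lambda* = (5.4)


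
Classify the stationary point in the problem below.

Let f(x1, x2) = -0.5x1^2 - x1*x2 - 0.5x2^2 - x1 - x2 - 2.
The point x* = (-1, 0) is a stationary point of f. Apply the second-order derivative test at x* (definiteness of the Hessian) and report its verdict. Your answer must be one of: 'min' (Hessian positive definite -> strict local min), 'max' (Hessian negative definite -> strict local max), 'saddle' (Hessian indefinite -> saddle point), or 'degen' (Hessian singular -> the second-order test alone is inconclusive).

Compute the Hessian H = grad^2 f:
  H = [[-1, -1], [-1, -1]]
Verify stationarity: grad f(x*) = H x* + g = (0, 0).
Eigenvalues of H: -2, 0.
H has a zero eigenvalue (singular; negative semidefinite but not definite), so H is neither positive definite, negative definite, nor indefinite. The second-order test alone is inconclusive -> degen.
(Indeed, f is constant along the null direction of H through x*, so x* is not a strict local extremum.)

degen


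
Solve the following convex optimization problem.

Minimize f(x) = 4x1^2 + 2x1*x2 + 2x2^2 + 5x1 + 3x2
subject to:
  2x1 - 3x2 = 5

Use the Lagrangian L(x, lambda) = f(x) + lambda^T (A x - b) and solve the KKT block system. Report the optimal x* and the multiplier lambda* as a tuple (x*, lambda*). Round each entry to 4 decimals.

Form the Lagrangian:
  L(x, lambda) = (1/2) x^T Q x + c^T x + lambda^T (A x - b)
Stationarity (grad_x L = 0): Q x + c + A^T lambda = 0.
Primal feasibility: A x = b.

This gives the KKT block system:
  [ Q   A^T ] [ x     ]   [-c ]
  [ A    0  ] [ lambda ] = [ b ]

Solving the linear system:
  x*      = (0.0625, -1.625)
  lambda* = (-1.125)
  f(x*)   = 0.5312

x* = (0.0625, -1.625), lambda* = (-1.125)


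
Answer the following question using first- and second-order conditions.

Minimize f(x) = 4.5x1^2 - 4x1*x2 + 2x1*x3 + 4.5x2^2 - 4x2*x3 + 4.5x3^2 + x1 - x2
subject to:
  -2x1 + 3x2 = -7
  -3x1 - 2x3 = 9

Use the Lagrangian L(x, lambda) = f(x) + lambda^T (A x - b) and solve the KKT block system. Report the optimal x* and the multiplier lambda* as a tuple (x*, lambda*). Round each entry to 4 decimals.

Form the Lagrangian:
  L(x, lambda) = (1/2) x^T Q x + c^T x + lambda^T (A x - b)
Stationarity (grad_x L = 0): Q x + c + A^T lambda = 0.
Primal feasibility: A x = b.

This gives the KKT block system:
  [ Q   A^T ] [ x     ]   [-c ]
  [ A    0  ] [ lambda ] = [ b ]

Solving the linear system:
  x*      = (-1.5181, -3.3454, -2.2228)
  lambda* = (5.3816, -4.8301)
  f(x*)   = 41.4847

x* = (-1.5181, -3.3454, -2.2228), lambda* = (5.3816, -4.8301)


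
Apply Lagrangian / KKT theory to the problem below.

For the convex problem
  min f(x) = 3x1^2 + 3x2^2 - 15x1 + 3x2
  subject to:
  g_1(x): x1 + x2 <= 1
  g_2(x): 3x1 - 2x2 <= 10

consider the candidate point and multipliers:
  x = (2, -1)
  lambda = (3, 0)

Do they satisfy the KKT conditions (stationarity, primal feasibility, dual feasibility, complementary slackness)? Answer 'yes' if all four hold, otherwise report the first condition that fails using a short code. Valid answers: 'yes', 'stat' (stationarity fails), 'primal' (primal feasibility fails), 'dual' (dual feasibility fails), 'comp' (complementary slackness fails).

Gradient of f: grad f(x) = Q x + c = (-3, -3)
Constraint values g_i(x) = a_i^T x - b_i:
  g_1((2, -1)) = 0
  g_2((2, -1)) = -2
Stationarity residual: grad f(x) + sum_i lambda_i a_i = (0, 0)
  -> stationarity OK
Primal feasibility (all g_i <= 0): OK
Dual feasibility (all lambda_i >= 0): OK
Complementary slackness (lambda_i * g_i(x) = 0 for all i): OK

Verdict: yes, KKT holds.

yes


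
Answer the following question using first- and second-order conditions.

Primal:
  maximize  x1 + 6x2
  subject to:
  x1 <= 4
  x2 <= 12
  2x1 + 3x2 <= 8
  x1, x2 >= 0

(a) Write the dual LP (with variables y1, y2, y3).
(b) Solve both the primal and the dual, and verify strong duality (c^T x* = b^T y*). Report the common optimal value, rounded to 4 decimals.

The standard primal-dual pair for 'max c^T x s.t. A x <= b, x >= 0' is:
  Dual:  min b^T y  s.t.  A^T y >= c,  y >= 0.

So the dual LP is:
  minimize  4y1 + 12y2 + 8y3
  subject to:
    y1 + 2y3 >= 1
    y2 + 3y3 >= 6
    y1, y2, y3 >= 0

Solving the primal: x* = (0, 2.6667).
  primal value c^T x* = 16.
Solving the dual: y* = (0, 0, 2).
  dual value b^T y* = 16.
Strong duality: c^T x* = b^T y*. Confirmed.

16


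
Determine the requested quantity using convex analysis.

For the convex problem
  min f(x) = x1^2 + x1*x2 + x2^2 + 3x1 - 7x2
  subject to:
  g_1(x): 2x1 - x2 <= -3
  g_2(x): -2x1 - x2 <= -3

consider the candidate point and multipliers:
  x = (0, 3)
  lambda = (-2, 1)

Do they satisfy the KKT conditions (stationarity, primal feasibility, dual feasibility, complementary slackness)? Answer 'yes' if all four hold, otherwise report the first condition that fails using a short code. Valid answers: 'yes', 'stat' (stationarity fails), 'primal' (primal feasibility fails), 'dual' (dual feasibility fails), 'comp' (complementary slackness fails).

Gradient of f: grad f(x) = Q x + c = (6, -1)
Constraint values g_i(x) = a_i^T x - b_i:
  g_1((0, 3)) = 0
  g_2((0, 3)) = 0
Stationarity residual: grad f(x) + sum_i lambda_i a_i = (0, 0)
  -> stationarity OK
Primal feasibility (all g_i <= 0): OK
Dual feasibility (all lambda_i >= 0): FAILS
Complementary slackness (lambda_i * g_i(x) = 0 for all i): OK

Verdict: the first failing condition is dual_feasibility -> dual.

dual


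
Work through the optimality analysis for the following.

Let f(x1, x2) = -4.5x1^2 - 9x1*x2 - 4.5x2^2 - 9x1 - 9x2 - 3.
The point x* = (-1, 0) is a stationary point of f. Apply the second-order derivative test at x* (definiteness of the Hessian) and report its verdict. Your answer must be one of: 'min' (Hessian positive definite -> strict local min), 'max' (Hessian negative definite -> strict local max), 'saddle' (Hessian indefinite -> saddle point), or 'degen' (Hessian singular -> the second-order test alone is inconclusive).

Compute the Hessian H = grad^2 f:
  H = [[-9, -9], [-9, -9]]
Verify stationarity: grad f(x*) = H x* + g = (0, 0).
Eigenvalues of H: -18, 0.
H has a zero eigenvalue (singular; negative semidefinite but not definite), so H is neither positive definite, negative definite, nor indefinite. The second-order test alone is inconclusive -> degen.
(Indeed, f is constant along the null direction of H through x*, so x* is not a strict local extremum.)

degen


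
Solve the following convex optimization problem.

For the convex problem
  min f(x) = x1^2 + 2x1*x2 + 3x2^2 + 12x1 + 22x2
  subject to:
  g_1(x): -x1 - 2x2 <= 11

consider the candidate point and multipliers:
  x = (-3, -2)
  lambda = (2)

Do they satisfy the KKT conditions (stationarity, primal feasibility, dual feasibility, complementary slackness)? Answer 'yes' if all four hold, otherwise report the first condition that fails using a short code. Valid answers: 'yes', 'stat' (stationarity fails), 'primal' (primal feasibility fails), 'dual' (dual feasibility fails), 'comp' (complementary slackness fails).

Gradient of f: grad f(x) = Q x + c = (2, 4)
Constraint values g_i(x) = a_i^T x - b_i:
  g_1((-3, -2)) = -4
Stationarity residual: grad f(x) + sum_i lambda_i a_i = (0, 0)
  -> stationarity OK
Primal feasibility (all g_i <= 0): OK
Dual feasibility (all lambda_i >= 0): OK
Complementary slackness (lambda_i * g_i(x) = 0 for all i): FAILS

Verdict: the first failing condition is complementary_slackness -> comp.

comp


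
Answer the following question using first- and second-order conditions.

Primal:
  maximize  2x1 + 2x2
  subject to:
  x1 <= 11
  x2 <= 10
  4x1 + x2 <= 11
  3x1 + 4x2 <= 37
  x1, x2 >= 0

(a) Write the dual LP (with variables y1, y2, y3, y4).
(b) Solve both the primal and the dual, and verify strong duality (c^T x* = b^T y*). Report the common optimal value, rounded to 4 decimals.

The standard primal-dual pair for 'max c^T x s.t. A x <= b, x >= 0' is:
  Dual:  min b^T y  s.t.  A^T y >= c,  y >= 0.

So the dual LP is:
  minimize  11y1 + 10y2 + 11y3 + 37y4
  subject to:
    y1 + 4y3 + 3y4 >= 2
    y2 + y3 + 4y4 >= 2
    y1, y2, y3, y4 >= 0

Solving the primal: x* = (0.5385, 8.8462).
  primal value c^T x* = 18.7692.
Solving the dual: y* = (0, 0, 0.1538, 0.4615).
  dual value b^T y* = 18.7692.
Strong duality: c^T x* = b^T y*. Confirmed.

18.7692


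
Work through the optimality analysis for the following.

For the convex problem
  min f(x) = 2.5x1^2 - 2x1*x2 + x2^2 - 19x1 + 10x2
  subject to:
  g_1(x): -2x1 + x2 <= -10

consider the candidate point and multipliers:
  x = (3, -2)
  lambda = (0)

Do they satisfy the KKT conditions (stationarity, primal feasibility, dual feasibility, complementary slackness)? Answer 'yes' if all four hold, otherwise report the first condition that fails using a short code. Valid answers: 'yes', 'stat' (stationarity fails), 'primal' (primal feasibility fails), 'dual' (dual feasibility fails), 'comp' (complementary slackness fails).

Gradient of f: grad f(x) = Q x + c = (0, 0)
Constraint values g_i(x) = a_i^T x - b_i:
  g_1((3, -2)) = 2
Stationarity residual: grad f(x) + sum_i lambda_i a_i = (0, 0)
  -> stationarity OK
Primal feasibility (all g_i <= 0): FAILS
Dual feasibility (all lambda_i >= 0): OK
Complementary slackness (lambda_i * g_i(x) = 0 for all i): OK

Verdict: the first failing condition is primal_feasibility -> primal.

primal


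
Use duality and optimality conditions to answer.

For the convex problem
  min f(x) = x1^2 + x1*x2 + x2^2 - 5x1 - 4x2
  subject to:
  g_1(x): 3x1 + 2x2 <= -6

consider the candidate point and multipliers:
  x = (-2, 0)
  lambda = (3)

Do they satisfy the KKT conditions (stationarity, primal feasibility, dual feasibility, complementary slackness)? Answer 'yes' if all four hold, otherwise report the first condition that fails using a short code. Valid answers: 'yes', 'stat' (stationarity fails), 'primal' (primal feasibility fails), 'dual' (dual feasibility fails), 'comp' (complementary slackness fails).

Gradient of f: grad f(x) = Q x + c = (-9, -6)
Constraint values g_i(x) = a_i^T x - b_i:
  g_1((-2, 0)) = 0
Stationarity residual: grad f(x) + sum_i lambda_i a_i = (0, 0)
  -> stationarity OK
Primal feasibility (all g_i <= 0): OK
Dual feasibility (all lambda_i >= 0): OK
Complementary slackness (lambda_i * g_i(x) = 0 for all i): OK

Verdict: yes, KKT holds.

yes


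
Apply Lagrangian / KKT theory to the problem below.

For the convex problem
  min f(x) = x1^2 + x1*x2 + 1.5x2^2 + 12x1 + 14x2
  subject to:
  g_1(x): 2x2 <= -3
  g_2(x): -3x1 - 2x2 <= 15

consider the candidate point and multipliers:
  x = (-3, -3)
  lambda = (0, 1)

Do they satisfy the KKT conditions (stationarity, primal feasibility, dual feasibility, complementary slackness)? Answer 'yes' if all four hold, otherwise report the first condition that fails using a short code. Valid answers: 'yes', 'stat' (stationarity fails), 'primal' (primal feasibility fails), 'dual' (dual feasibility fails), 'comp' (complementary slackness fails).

Gradient of f: grad f(x) = Q x + c = (3, 2)
Constraint values g_i(x) = a_i^T x - b_i:
  g_1((-3, -3)) = -3
  g_2((-3, -3)) = 0
Stationarity residual: grad f(x) + sum_i lambda_i a_i = (0, 0)
  -> stationarity OK
Primal feasibility (all g_i <= 0): OK
Dual feasibility (all lambda_i >= 0): OK
Complementary slackness (lambda_i * g_i(x) = 0 for all i): OK

Verdict: yes, KKT holds.

yes


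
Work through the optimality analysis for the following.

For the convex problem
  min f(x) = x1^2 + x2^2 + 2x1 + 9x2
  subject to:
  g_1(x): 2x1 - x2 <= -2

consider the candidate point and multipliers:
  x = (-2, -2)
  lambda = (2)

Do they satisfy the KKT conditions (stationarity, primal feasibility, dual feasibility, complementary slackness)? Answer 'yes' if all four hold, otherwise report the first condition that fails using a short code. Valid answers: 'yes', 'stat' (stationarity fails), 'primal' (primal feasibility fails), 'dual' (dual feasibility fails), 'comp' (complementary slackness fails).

Gradient of f: grad f(x) = Q x + c = (-2, 5)
Constraint values g_i(x) = a_i^T x - b_i:
  g_1((-2, -2)) = 0
Stationarity residual: grad f(x) + sum_i lambda_i a_i = (2, 3)
  -> stationarity FAILS
Primal feasibility (all g_i <= 0): OK
Dual feasibility (all lambda_i >= 0): OK
Complementary slackness (lambda_i * g_i(x) = 0 for all i): OK

Verdict: the first failing condition is stationarity -> stat.

stat


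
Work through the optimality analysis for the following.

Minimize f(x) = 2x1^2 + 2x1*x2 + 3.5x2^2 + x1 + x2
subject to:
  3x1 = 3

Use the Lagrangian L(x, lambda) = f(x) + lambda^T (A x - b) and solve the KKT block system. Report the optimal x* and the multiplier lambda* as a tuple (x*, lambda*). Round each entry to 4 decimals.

Form the Lagrangian:
  L(x, lambda) = (1/2) x^T Q x + c^T x + lambda^T (A x - b)
Stationarity (grad_x L = 0): Q x + c + A^T lambda = 0.
Primal feasibility: A x = b.

This gives the KKT block system:
  [ Q   A^T ] [ x     ]   [-c ]
  [ A    0  ] [ lambda ] = [ b ]

Solving the linear system:
  x*      = (1, -0.4286)
  lambda* = (-1.381)
  f(x*)   = 2.3571

x* = (1, -0.4286), lambda* = (-1.381)


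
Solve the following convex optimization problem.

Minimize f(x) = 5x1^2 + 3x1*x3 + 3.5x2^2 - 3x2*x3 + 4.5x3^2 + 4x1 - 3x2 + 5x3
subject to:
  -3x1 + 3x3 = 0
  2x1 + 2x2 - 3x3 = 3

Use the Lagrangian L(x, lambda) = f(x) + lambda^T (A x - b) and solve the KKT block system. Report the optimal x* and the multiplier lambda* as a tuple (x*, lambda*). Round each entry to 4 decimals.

Form the Lagrangian:
  L(x, lambda) = (1/2) x^T Q x + c^T x + lambda^T (A x - b)
Stationarity (grad_x L = 0): Q x + c + A^T lambda = 0.
Primal feasibility: A x = b.

This gives the KKT block system:
  [ Q   A^T ] [ x     ]   [-c ]
  [ A    0  ] [ lambda ] = [ b ]

Solving the linear system:
  x*      = (-0.3474, 1.3263, -0.3474)
  lambda* = (-2.614, -3.6632)
  f(x*)   = 1.9421

x* = (-0.3474, 1.3263, -0.3474), lambda* = (-2.614, -3.6632)


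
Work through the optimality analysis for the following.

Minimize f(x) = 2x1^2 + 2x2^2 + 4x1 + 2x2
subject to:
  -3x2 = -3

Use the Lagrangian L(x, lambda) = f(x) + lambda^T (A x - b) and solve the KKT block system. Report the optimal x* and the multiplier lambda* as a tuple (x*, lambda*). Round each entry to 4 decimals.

Form the Lagrangian:
  L(x, lambda) = (1/2) x^T Q x + c^T x + lambda^T (A x - b)
Stationarity (grad_x L = 0): Q x + c + A^T lambda = 0.
Primal feasibility: A x = b.

This gives the KKT block system:
  [ Q   A^T ] [ x     ]   [-c ]
  [ A    0  ] [ lambda ] = [ b ]

Solving the linear system:
  x*      = (-1, 1)
  lambda* = (2)
  f(x*)   = 2

x* = (-1, 1), lambda* = (2)


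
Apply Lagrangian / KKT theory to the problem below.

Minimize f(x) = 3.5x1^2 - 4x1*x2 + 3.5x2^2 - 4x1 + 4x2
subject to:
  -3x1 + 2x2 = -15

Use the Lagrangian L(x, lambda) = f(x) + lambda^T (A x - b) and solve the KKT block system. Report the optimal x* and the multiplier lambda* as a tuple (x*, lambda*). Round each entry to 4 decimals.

Form the Lagrangian:
  L(x, lambda) = (1/2) x^T Q x + c^T x + lambda^T (A x - b)
Stationarity (grad_x L = 0): Q x + c + A^T lambda = 0.
Primal feasibility: A x = b.

This gives the KKT block system:
  [ Q   A^T ] [ x     ]   [-c ]
  [ A    0  ] [ lambda ] = [ b ]

Solving the linear system:
  x*      = (4.3488, -0.9767)
  lambda* = (10.1163)
  f(x*)   = 65.2209

x* = (4.3488, -0.9767), lambda* = (10.1163)


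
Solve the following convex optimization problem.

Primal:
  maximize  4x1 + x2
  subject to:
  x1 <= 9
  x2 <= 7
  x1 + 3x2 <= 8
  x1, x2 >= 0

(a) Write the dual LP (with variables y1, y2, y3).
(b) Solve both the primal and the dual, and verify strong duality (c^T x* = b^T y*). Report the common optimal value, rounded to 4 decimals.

The standard primal-dual pair for 'max c^T x s.t. A x <= b, x >= 0' is:
  Dual:  min b^T y  s.t.  A^T y >= c,  y >= 0.

So the dual LP is:
  minimize  9y1 + 7y2 + 8y3
  subject to:
    y1 + y3 >= 4
    y2 + 3y3 >= 1
    y1, y2, y3 >= 0

Solving the primal: x* = (8, 0).
  primal value c^T x* = 32.
Solving the dual: y* = (0, 0, 4).
  dual value b^T y* = 32.
Strong duality: c^T x* = b^T y*. Confirmed.

32


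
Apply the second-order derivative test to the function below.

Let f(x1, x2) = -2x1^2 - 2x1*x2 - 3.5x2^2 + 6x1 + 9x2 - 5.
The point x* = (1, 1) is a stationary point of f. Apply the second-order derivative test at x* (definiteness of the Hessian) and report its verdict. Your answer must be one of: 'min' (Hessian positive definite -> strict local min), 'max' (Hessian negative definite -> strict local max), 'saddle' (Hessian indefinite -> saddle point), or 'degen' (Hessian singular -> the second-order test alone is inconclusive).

Compute the Hessian H = grad^2 f:
  H = [[-4, -2], [-2, -7]]
Verify stationarity: grad f(x*) = H x* + g = (0, 0).
Eigenvalues of H: -8, -3.
Both eigenvalues < 0, so H is negative definite -> x* is a strict local max.

max


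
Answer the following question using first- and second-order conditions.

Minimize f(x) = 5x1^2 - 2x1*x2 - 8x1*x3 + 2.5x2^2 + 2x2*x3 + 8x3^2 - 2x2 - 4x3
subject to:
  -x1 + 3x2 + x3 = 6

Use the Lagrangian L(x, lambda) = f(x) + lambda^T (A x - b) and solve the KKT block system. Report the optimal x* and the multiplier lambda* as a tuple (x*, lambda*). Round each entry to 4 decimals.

Form the Lagrangian:
  L(x, lambda) = (1/2) x^T Q x + c^T x + lambda^T (A x - b)
Stationarity (grad_x L = 0): Q x + c + A^T lambda = 0.
Primal feasibility: A x = b.

This gives the KKT block system:
  [ Q   A^T ] [ x     ]   [-c ]
  [ A    0  ] [ lambda ] = [ b ]

Solving the linear system:
  x*      = (0.4484, 2.0202, 0.3879)
  lambda* = (-2.6599)
  f(x*)   = 5.1839

x* = (0.4484, 2.0202, 0.3879), lambda* = (-2.6599)


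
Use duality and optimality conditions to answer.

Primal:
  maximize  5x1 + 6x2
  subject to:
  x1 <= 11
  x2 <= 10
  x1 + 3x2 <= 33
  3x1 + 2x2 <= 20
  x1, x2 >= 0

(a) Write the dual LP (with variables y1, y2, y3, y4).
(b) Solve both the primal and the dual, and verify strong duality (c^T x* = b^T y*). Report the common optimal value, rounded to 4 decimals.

The standard primal-dual pair for 'max c^T x s.t. A x <= b, x >= 0' is:
  Dual:  min b^T y  s.t.  A^T y >= c,  y >= 0.

So the dual LP is:
  minimize  11y1 + 10y2 + 33y3 + 20y4
  subject to:
    y1 + y3 + 3y4 >= 5
    y2 + 3y3 + 2y4 >= 6
    y1, y2, y3, y4 >= 0

Solving the primal: x* = (0, 10).
  primal value c^T x* = 60.
Solving the dual: y* = (0, 2.6667, 0, 1.6667).
  dual value b^T y* = 60.
Strong duality: c^T x* = b^T y*. Confirmed.

60


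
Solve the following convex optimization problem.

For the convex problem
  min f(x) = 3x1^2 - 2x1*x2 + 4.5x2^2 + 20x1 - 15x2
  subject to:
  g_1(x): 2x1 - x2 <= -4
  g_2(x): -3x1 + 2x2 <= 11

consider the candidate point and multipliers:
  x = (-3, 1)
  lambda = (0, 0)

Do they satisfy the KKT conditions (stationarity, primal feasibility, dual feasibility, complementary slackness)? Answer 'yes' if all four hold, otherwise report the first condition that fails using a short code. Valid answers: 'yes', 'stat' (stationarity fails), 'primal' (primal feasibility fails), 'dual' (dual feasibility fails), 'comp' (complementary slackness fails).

Gradient of f: grad f(x) = Q x + c = (0, 0)
Constraint values g_i(x) = a_i^T x - b_i:
  g_1((-3, 1)) = -3
  g_2((-3, 1)) = 0
Stationarity residual: grad f(x) + sum_i lambda_i a_i = (0, 0)
  -> stationarity OK
Primal feasibility (all g_i <= 0): OK
Dual feasibility (all lambda_i >= 0): OK
Complementary slackness (lambda_i * g_i(x) = 0 for all i): OK

Verdict: yes, KKT holds.

yes
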